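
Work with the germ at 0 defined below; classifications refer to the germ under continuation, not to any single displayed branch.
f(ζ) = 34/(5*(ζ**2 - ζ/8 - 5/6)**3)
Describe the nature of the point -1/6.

The point is a regular point.

Denominator factors: ζ**2 - ζ/8 - 5/6 = -113/144 at ζ = -1/6 — none vanishes.
So the germ continues analytically to -1/6.


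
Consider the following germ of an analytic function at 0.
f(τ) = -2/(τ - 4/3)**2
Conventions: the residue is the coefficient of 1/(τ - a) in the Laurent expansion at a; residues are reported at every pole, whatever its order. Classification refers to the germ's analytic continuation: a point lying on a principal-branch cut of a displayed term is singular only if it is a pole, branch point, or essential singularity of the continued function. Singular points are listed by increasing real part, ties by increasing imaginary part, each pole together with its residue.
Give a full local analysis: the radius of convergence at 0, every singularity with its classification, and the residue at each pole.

Radius of convergence at 0: 4/3.
At 4/3: a pole of order 2; residue 0.

Denominator factor (τ - 4/3)^2: pole of order 2 at 4/3, modulus 4/3.
The radius of convergence is the smallest modulus among the singular points: 4/3.
At the order-2 pole 4/3 set g(τ) = (τ - (4/3))^2*f(τ) = -2.
Order-2 pole: residue = g'(a); g'(4/3) = 0, so the residue is 0.


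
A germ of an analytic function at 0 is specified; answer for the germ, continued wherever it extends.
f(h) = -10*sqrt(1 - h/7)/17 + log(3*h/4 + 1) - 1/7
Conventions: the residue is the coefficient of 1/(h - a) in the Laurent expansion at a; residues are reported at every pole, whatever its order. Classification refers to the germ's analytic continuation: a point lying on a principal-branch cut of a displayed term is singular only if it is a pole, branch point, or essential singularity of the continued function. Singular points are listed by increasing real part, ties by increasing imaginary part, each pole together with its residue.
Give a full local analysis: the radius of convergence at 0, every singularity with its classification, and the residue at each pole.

Branch term (-10/17)*sqrt(1 - h/(7)): its argument vanishes at h = 7, a square-root branch point, modulus 7.
Branch term (1)*log(1 - h/(-4/3)): its argument vanishes at h = -4/3, a logarithmic branch point, modulus 4/3.
The radius of convergence is the smallest modulus among the singular points: 4/3.
List the singular points by increasing real part (a conjugate pair: the negative imaginary part first).

Radius of convergence at 0: 4/3.
At -4/3: a logarithmic branch point.
At 7: an algebraic (square-root) branch point.


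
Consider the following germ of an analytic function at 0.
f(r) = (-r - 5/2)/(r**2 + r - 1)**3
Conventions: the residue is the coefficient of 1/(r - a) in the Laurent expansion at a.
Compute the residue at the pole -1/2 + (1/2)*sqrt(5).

The residue is -(12/125)*sqrt(5).

The factor r**2 + r - 1 splits as (r - a)(r - a') with a = -1/2 + (1/2)*sqrt(5), a' = -1/2 - (1/2)*sqrt(5). At the order-3 pole a set g(r) = (r - a)^3*f(r) = [-r - 5/2] / (r - a')^3.
Order-3 pole: residue = g''(a)/2; g''(-1/2 + (1/2)*sqrt(5)) = -(24/125)*sqrt(5), so the residue is -(12/125)*sqrt(5).


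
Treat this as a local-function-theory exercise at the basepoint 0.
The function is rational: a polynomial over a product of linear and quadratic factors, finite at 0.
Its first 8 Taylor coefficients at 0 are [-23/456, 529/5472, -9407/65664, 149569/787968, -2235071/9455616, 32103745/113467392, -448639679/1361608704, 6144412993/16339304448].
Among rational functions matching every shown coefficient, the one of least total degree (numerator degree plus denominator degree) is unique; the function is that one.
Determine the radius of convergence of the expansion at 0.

The radius of convergence is 1.

No rational of total degree below 3 reproduces all 8 coefficients; solving the [0/3] Pade equations on them gives f(u) = 23/(38*(u - 12)*(u + 1)**2), whose expansion matches every shown term.
Denominator factor (u + 1)^2: pole of order 2 at -1, modulus 1.
Denominator factor (u - 12): pole of order 1 at 12, modulus 12.
The radius of convergence is the smallest modulus among the singular points: 1.


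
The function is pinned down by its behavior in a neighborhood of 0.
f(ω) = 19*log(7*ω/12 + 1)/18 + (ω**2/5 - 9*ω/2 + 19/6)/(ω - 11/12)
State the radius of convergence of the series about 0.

Denominator factor (ω - 11/12): pole of order 1 at 11/12, modulus 11/12.
Branch term (19/18)*log(1 - ω/(-12/7)): its argument vanishes at ω = -12/7, a logarithmic branch point, modulus 12/7.
The radius of convergence is the smallest modulus among the singular points: 11/12.

The radius of convergence is 11/12.


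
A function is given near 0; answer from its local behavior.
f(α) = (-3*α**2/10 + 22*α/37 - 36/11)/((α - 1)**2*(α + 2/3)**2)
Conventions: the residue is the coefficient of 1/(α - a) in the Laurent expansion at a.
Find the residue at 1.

The residue is 326772/254375.

At the order-2 pole 1 set g(α) = (α - (1))^2*f(α) = (-3*α**2/10 + 22*α/37 - 36/11)/(α + 2/3)**2.
Order-2 pole: residue = g'(a); g'(1) = 326772/254375, so the residue is 326772/254375.


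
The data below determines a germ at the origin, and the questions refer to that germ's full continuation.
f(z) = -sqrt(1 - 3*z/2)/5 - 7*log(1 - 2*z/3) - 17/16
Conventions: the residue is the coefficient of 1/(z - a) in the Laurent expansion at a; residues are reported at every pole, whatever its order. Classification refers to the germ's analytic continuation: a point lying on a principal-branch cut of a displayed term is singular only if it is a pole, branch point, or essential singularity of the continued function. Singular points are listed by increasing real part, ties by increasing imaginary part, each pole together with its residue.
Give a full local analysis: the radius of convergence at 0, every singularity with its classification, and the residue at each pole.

Branch term (-7)*log(1 - z/(3/2)): its argument vanishes at z = 3/2, a logarithmic branch point, modulus 3/2.
Branch term (-1/5)*sqrt(1 - z/(2/3)): its argument vanishes at z = 2/3, a square-root branch point, modulus 2/3.
The radius of convergence is the smallest modulus among the singular points: 2/3.
List the singular points by increasing real part (a conjugate pair: the negative imaginary part first).

Radius of convergence at 0: 2/3.
At 2/3: an algebraic (square-root) branch point.
At 3/2: a logarithmic branch point.


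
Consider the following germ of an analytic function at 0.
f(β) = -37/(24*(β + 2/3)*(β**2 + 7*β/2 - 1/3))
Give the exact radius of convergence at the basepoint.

Denominator factor (β + 2/3): pole of order 1 at -2/3, modulus 2/3.
Denominator factor (β**2 + 7*β/2 - 1/3): discriminant 163/12, real irrational roots -7/4 + (1/12)*sqrt(489) and -7/4 - (1/12)*sqrt(489); poles of order 1, moduli -7/4 + (1/12)*sqrt(489) and 7/4 + (1/12)*sqrt(489).
The radius of convergence is the smallest modulus among the singular points: -7/4 + (1/12)*sqrt(489).

The radius of convergence is -7/4 + (1/12)*sqrt(489).


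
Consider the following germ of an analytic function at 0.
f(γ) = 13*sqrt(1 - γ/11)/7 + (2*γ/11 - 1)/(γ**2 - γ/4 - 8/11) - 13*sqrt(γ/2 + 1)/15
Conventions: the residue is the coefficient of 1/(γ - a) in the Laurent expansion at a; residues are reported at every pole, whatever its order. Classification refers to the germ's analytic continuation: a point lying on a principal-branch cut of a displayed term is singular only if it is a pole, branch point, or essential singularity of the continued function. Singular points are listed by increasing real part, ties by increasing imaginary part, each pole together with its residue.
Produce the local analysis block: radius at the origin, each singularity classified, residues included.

Radius of convergence at 0: -1/8 + (1/88)*sqrt(5753).
At -2: an algebraic (square-root) branch point.
At 1/8 - (1/88)*sqrt(5753): a pole of order 1; residue 1/11 + (43/5753)*sqrt(5753).
At 1/8 + (1/88)*sqrt(5753): a pole of order 1; residue 1/11 - (43/5753)*sqrt(5753).
At 11: an algebraic (square-root) branch point.

Denominator factor (γ**2 - γ/4 - 8/11): discriminant 523/176, real irrational roots 1/8 + (1/88)*sqrt(5753) and 1/8 - (1/88)*sqrt(5753); poles of order 1, moduli 1/8 + (1/88)*sqrt(5753) and -1/8 + (1/88)*sqrt(5753).
Branch term (13/7)*sqrt(1 - γ/(11)): its argument vanishes at γ = 11, a square-root branch point, modulus 11.
Branch term (-13/15)*sqrt(1 - γ/(-2)): its argument vanishes at γ = -2, a square-root branch point, modulus 2.
The radius of convergence is the smallest modulus among the singular points: -1/8 + (1/88)*sqrt(5753).
The branch terms are analytic at 1/8 - (1/88)*sqrt(5753) and contribute nothing to the residue; only the rational part matters.
The factor γ**2 - γ/4 - 8/11 splits as (γ - a)(γ - a') with a = 1/8 - (1/88)*sqrt(5753), a' = 1/8 + (1/88)*sqrt(5753). At the order-1 pole a set g(γ) = (γ - a)*(rational part) = [2*γ/11 - 1] / (γ - a').
Simple pole: residue = g(a) at a = 1/8 - (1/88)*sqrt(5753), which is 1/11 + (43/5753)*sqrt(5753).
The branch terms are analytic at 1/8 + (1/88)*sqrt(5753) and contribute nothing to the residue; only the rational part matters.
The factor γ**2 - γ/4 - 8/11 splits as (γ - a)(γ - a') with a = 1/8 + (1/88)*sqrt(5753), a' = 1/8 - (1/88)*sqrt(5753). At the order-1 pole a set g(γ) = (γ - a)*(rational part) = [2*γ/11 - 1] / (γ - a').
Simple pole: residue = g(a) at a = 1/8 + (1/88)*sqrt(5753), which is 1/11 - (43/5753)*sqrt(5753).
List the singular points by increasing real part (a conjugate pair: the negative imaginary part first).


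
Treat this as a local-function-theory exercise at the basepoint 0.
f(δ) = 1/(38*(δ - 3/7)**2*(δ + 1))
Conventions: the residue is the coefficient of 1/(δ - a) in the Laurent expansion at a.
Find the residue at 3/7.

The residue is -49/3800.

At the order-2 pole 3/7 set g(δ) = (δ - (3/7))^2*f(δ) = 1/(38*(δ + 1)).
Order-2 pole: residue = g'(a); g'(3/7) = -49/3800, so the residue is -49/3800.


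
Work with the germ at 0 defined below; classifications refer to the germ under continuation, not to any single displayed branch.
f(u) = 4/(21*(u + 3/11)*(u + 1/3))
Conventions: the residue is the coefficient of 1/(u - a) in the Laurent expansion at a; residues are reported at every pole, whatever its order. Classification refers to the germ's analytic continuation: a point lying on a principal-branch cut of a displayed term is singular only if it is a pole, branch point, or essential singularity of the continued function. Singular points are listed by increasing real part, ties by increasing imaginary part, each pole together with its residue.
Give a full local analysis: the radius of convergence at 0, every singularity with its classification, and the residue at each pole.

Radius of convergence at 0: 3/11.
At -1/3: a pole of order 1; residue -22/7.
At -3/11: a pole of order 1; residue 22/7.

Denominator factor (u + 3/11): pole of order 1 at -3/11, modulus 3/11.
Denominator factor (u + 1/3): pole of order 1 at -1/3, modulus 1/3.
The radius of convergence is the smallest modulus among the singular points: 3/11.
At the order-1 pole -1/3 set g(u) = (u - (-1/3))*f(u) = 4/(21*(u + 3/11)).
Simple pole: residue = g(a) at a = -1/3, which is -22/7.
At the order-1 pole -3/11 set g(u) = (u - (-3/11))*f(u) = 4/(21*(u + 1/3)).
Simple pole: residue = g(a) at a = -3/11, which is 22/7.
List the singular points by increasing real part (a conjugate pair: the negative imaginary part first).


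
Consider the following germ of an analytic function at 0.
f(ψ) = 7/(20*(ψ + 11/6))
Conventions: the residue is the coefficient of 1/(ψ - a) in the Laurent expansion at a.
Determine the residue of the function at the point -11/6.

At the order-1 pole -11/6 set g(ψ) = (ψ - (-11/6))*f(ψ) = 7/20.
Simple pole: residue = g(a) at a = -11/6, which is 7/20.

The residue is 7/20.


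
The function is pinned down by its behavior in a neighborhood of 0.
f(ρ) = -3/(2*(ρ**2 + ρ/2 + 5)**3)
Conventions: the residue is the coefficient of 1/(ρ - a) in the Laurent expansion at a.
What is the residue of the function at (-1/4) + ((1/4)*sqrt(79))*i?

The factor ρ**2 + ρ/2 + 5 splits as (ρ - a)(ρ - a') with a = (-1/4) + ((1/4)*sqrt(79))*i, a' = (-1/4) - ((1/4)*sqrt(79))*i. At the order-3 pole a set g(ρ) = (ρ - a)^3*f(ρ) = [-3/2] / (ρ - a')^3.
Order-3 pole: residue = g''(a)/2; g''((-1/4) + ((1/4)*sqrt(79))*i) = ((576/493039)*sqrt(79))*i, so the residue is ((288/493039)*sqrt(79))*i.

The residue is ((288/493039)*sqrt(79))*i.


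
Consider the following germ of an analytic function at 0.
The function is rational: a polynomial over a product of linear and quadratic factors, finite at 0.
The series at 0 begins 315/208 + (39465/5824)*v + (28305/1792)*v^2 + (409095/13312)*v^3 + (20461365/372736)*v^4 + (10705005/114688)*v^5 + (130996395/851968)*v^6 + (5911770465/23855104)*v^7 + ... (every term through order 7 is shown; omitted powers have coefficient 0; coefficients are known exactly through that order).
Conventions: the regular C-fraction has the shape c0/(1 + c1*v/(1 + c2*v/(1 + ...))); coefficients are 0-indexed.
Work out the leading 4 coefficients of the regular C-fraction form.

Taylor coefficients (read off): a_0 = 315/208, a_1 = 39465/5824, a_2 = 28305/1792, a_3 = 409095/13312.
c0 = a_0 = 315/208. Peel one level at a time: if S = 1 + c*v/S' with S'(0) = 1, then c is the v-coefficient of S and S' = c*v/(S - 1).
S_1 = c0/f = 1 + (-877/196)*v + (46057/4802)*v^2 + ...; c1 = -877/196.
S_2 = c1*v/(S_1 - 1) = 1 + (92114/42973)*v + (690855/769129)*v^2 + ...; c2 = 92114/42973.
S_3 = c2*v/(S_2 - 1) = 1 + (-735/1754)*v + ...; c3 = -735/1754.

The regular C-fraction coefficients are [315/208, -877/196, 92114/42973, -735/1754].


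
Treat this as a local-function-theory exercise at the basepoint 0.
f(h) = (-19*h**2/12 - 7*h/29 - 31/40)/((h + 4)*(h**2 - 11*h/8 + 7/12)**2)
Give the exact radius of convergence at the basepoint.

The radius of convergence is (1/6)*sqrt(21).

Denominator factor (h**2 - 11*h/8 + 7/12)^2: discriminant -85/192, complex-conjugate roots (11/16) + ((1/48)*sqrt(255))*i and (11/16) - ((1/48)*sqrt(255))*i; poles of order 2, moduli (1/6)*sqrt(21) and (1/6)*sqrt(21).
Denominator factor (h + 4): pole of order 1 at -4, modulus 4.
The radius of convergence is the smallest modulus among the singular points: (1/6)*sqrt(21).


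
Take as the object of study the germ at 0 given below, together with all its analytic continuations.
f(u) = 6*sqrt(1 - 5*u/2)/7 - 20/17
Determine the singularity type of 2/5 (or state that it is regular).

The term (6/7)*sqrt(1 - u/(2/5)) has argument 1 - 2/5/(2/5) = 0 at 2/5: a square-root (algebraic, two-sheeted) branch point; the remaining terms are analytic or single-valued there.

The point is an algebraic (square-root) branch point.


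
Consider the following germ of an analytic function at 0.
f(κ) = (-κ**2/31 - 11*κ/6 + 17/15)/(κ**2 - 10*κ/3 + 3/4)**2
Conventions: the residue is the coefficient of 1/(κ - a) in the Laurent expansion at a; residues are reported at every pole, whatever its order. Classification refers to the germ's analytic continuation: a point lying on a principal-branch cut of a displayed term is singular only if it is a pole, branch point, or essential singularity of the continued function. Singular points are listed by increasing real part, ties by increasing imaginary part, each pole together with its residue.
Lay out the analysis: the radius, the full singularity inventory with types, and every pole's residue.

Radius of convergence at 0: 5/3 - (1/6)*sqrt(73).
At 5/3 - (1/6)*sqrt(73): a pole of order 2; residue -(32583/1651990)*sqrt(73).
At 5/3 + (1/6)*sqrt(73): a pole of order 2; residue (32583/1651990)*sqrt(73).

Denominator factor (κ**2 - 10*κ/3 + 3/4)^2: discriminant 73/9, real irrational roots 5/3 + (1/6)*sqrt(73) and 5/3 - (1/6)*sqrt(73); poles of order 2, moduli 5/3 + (1/6)*sqrt(73) and 5/3 - (1/6)*sqrt(73).
The radius of convergence is the smallest modulus among the singular points: 5/3 - (1/6)*sqrt(73).
The factor κ**2 - 10*κ/3 + 3/4 splits as (κ - a)(κ - a') with a = 5/3 - (1/6)*sqrt(73), a' = 5/3 + (1/6)*sqrt(73). At the order-2 pole a set g(κ) = (κ - a)^2*f(κ) = [-κ**2/31 - 11*κ/6 + 17/15] / (κ - a')^2.
Order-2 pole: residue = g'(a); g'(5/3 - (1/6)*sqrt(73)) = -(32583/1651990)*sqrt(73), so the residue is -(32583/1651990)*sqrt(73).
The factor κ**2 - 10*κ/3 + 3/4 splits as (κ - a)(κ - a') with a = 5/3 + (1/6)*sqrt(73), a' = 5/3 - (1/6)*sqrt(73). At the order-2 pole a set g(κ) = (κ - a)^2*f(κ) = [-κ**2/31 - 11*κ/6 + 17/15] / (κ - a')^2.
Order-2 pole: residue = g'(a); g'(5/3 + (1/6)*sqrt(73)) = (32583/1651990)*sqrt(73), so the residue is (32583/1651990)*sqrt(73).
List the singular points by increasing real part (a conjugate pair: the negative imaginary part first).


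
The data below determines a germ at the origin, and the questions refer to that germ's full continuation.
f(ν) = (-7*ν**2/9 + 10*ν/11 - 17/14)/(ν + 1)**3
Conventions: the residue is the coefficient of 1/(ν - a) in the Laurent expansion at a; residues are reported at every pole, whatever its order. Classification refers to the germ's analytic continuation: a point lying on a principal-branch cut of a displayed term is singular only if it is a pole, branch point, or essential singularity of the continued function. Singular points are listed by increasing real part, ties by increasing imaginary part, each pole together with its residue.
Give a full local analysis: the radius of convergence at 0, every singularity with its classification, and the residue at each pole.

Denominator factor (ν + 1)^3: pole of order 3 at -1, modulus 1.
The radius of convergence is the smallest modulus among the singular points: 1.
At the order-3 pole -1 set g(ν) = (ν - (-1))^3*f(ν) = -7*ν**2/9 + 10*ν/11 - 17/14.
Order-3 pole: residue = g''(a)/2; g''(-1) = -14/9, so the residue is -7/9.

Radius of convergence at 0: 1.
At -1: a pole of order 3; residue -7/9.


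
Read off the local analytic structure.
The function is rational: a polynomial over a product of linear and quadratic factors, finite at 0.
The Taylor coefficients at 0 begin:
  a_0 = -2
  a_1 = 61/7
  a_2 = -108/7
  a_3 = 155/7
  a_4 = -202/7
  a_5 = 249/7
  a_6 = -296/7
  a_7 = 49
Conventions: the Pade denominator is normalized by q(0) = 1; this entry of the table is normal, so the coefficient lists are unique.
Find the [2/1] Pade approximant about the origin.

The Pade approximant has numerator coefficients [-2, 2209/378, -2209/756]; denominator coefficients [1, 155/108].

Taylor coefficients needed (read off): a_0 = -2, a_1 = 61/7, a_2 = -108/7, a_3 = 155/7.
Write the denominator as Q(x) = 1 + q1*x. Requiring Q*f - P = O(x^4) with deg P <= 2 kills the coefficients of x^3..x^3 in Q*f:
  x^3: a_3 + q1*a_2 = 0, i.e. 155/7 + (-108/7)*q1 = 0.
Solving this linear system: q1 = 155/108.
The numerator is Q*f truncated at degree 2: P0 = a_0 = -2; P1 = a_1 + q1*a_0 = 2209/378; P2 = a_2 + q1*a_1 = -2209/756.


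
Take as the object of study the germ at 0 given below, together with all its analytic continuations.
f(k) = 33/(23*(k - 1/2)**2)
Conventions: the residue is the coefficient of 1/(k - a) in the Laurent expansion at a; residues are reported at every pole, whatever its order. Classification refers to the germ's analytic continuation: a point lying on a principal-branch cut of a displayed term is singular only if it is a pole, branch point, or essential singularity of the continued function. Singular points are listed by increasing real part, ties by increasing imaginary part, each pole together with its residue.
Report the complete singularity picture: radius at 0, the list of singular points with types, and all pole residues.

Radius of convergence at 0: 1/2.
At 1/2: a pole of order 2; residue 0.

Denominator factor (k - 1/2)^2: pole of order 2 at 1/2, modulus 1/2.
The radius of convergence is the smallest modulus among the singular points: 1/2.
At the order-2 pole 1/2 set g(k) = (k - (1/2))^2*f(k) = 33/23.
Order-2 pole: residue = g'(a); g'(1/2) = 0, so the residue is 0.


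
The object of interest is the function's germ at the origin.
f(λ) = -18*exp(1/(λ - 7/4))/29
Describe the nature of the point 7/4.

The exponent 1/(λ - (7/4)) has a pole at 7/4, so exp(1/(λ - (7/4))) takes every nonzero value near it: an essential singularity (not a pole of any order).

The point is an essential singularity.


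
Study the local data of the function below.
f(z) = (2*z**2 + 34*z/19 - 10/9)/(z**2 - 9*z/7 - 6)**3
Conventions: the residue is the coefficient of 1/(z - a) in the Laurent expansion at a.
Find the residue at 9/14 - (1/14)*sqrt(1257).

The residue is (19599020/113208930801)*sqrt(1257).

The factor z**2 - 9*z/7 - 6 splits as (z - a)(z - a') with a = 9/14 - (1/14)*sqrt(1257), a' = 9/14 + (1/14)*sqrt(1257). At the order-3 pole a set g(z) = (z - a)^3*f(z) = [2*z**2 + 34*z/19 - 10/9] / (z - a')^3.
Order-3 pole: residue = g''(a)/2; g''(9/14 - (1/14)*sqrt(1257)) = (39198040/113208930801)*sqrt(1257), so the residue is (19599020/113208930801)*sqrt(1257).


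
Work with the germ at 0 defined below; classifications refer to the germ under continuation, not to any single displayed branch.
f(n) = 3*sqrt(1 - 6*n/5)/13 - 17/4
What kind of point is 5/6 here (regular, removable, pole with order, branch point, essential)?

The point is an algebraic (square-root) branch point.

The term (3/13)*sqrt(1 - n/(5/6)) has argument 1 - 5/6/(5/6) = 0 at 5/6: a square-root (algebraic, two-sheeted) branch point; the remaining terms are analytic or single-valued there.


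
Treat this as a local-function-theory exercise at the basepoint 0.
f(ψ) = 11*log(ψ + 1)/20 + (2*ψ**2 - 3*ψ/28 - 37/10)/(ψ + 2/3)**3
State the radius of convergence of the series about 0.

Denominator factor (ψ + 2/3)^3: pole of order 3 at -2/3, modulus 2/3.
Branch term (11/20)*log(1 - ψ/(-1)): its argument vanishes at ψ = -1, a logarithmic branch point, modulus 1.
The radius of convergence is the smallest modulus among the singular points: 2/3.

The radius of convergence is 2/3.


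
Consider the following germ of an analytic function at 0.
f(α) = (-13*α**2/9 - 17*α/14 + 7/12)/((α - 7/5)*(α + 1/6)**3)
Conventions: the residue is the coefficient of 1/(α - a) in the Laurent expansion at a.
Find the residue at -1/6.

The residue is 106590/103823.

At the order-3 pole -1/6 set g(α) = (α - (-1/6))^3*f(α) = (-13*α**2/9 - 17*α/14 + 7/12)/(α - 7/5).
Order-3 pole: residue = g''(a)/2; g''(-1/6) = 213180/103823, so the residue is 106590/103823.


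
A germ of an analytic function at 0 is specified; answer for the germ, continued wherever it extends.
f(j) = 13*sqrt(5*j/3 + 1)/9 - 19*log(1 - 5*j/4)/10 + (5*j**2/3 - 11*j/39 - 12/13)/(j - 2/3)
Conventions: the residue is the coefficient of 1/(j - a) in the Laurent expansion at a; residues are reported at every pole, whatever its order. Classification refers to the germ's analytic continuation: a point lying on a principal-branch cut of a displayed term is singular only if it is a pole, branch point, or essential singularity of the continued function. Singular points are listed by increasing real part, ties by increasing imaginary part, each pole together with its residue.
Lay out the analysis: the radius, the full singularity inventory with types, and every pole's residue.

Radius of convergence at 0: 3/5.
At -3/5: an algebraic (square-root) branch point.
At 2/3: a pole of order 1; residue -10/27.
At 4/5: a logarithmic branch point.

Denominator factor (j - 2/3): pole of order 1 at 2/3, modulus 2/3.
Branch term (13/9)*sqrt(1 - j/(-3/5)): its argument vanishes at j = -3/5, a square-root branch point, modulus 3/5.
Branch term (-19/10)*log(1 - j/(4/5)): its argument vanishes at j = 4/5, a logarithmic branch point, modulus 4/5.
The radius of convergence is the smallest modulus among the singular points: 3/5.
The branch terms are analytic at 2/3 and contribute nothing to the residue; only the rational part matters.
At the order-1 pole 2/3 set g(j) = (j - (2/3))*(rational part) = 5*j**2/3 - 11*j/39 - 12/13.
Simple pole: residue = g(a) at a = 2/3, which is -10/27.
List the singular points by increasing real part (a conjugate pair: the negative imaginary part first).


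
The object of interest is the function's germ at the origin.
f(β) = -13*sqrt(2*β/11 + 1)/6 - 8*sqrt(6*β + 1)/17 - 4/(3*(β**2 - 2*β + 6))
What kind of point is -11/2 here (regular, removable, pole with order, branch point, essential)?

The point is an algebraic (square-root) branch point.

The term (-13/6)*sqrt(1 - β/(-11/2)) has argument 1 - -11/2/(-11/2) = 0 at -11/2: a square-root (algebraic, two-sheeted) branch point; the remaining terms are analytic or single-valued there.


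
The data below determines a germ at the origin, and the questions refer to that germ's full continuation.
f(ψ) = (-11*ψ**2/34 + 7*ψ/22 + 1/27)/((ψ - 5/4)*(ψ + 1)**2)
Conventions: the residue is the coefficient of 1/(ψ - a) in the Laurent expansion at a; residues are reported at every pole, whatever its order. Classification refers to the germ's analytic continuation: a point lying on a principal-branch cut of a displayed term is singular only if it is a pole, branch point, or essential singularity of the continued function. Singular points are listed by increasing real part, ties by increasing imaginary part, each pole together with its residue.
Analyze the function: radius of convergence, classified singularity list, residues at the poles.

Denominator factor (ψ - 5/4): pole of order 1 at 5/4, modulus 5/4.
Denominator factor (ψ + 1)^2: pole of order 2 at -1, modulus 1.
The radius of convergence is the smallest modulus among the singular points: 1.
At the order-2 pole -1 set g(ψ) = (ψ - (-1))^2*f(ψ) = (-11*ψ**2/34 + 7*ψ/22 + 1/27)/(ψ - 5/4).
Order-2 pole: residue = g'(a); g'(-1) = -126598/408969, so the residue is -126598/408969.
At the order-1 pole 5/4 set g(ψ) = (ψ - (5/4))*f(ψ) = (-11*ψ**2/34 + 7*ψ/22 + 1/27)/(ψ + 1)**2.
Simple pole: residue = g(a) at a = 5/4, which is -11431/817938.
List the singular points by increasing real part (a conjugate pair: the negative imaginary part first).

Radius of convergence at 0: 1.
At -1: a pole of order 2; residue -126598/408969.
At 5/4: a pole of order 1; residue -11431/817938.


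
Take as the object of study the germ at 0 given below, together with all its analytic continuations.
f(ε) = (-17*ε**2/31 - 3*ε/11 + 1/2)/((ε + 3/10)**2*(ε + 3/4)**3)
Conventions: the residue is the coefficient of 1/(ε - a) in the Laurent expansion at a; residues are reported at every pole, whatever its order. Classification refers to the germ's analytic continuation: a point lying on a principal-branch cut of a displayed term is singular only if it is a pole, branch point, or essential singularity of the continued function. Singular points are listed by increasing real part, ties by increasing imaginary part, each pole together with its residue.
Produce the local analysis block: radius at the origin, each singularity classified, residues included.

Radius of convergence at 0: 3/10.
At -3/4: a pole of order 3; residue 28590400/745767.
At -3/10: a pole of order 2; residue -28590400/745767.

Denominator factor (ε + 3/4)^3: pole of order 3 at -3/4, modulus 3/4.
Denominator factor (ε + 3/10)^2: pole of order 2 at -3/10, modulus 3/10.
The radius of convergence is the smallest modulus among the singular points: 3/10.
At the order-3 pole -3/4 set g(ε) = (ε - (-3/4))^3*f(ε) = (-17*ε**2/31 - 3*ε/11 + 1/2)/(ε + 3/10)**2.
Order-3 pole: residue = g''(a)/2; g''(-3/4) = 57180800/745767, so the residue is 28590400/745767.
At the order-2 pole -3/10 set g(ε) = (ε - (-3/10))^2*f(ε) = (-17*ε**2/31 - 3*ε/11 + 1/2)/(ε + 3/4)**3.
Order-2 pole: residue = g'(a); g'(-3/10) = -28590400/745767, so the residue is -28590400/745767.
List the singular points by increasing real part (a conjugate pair: the negative imaginary part first).


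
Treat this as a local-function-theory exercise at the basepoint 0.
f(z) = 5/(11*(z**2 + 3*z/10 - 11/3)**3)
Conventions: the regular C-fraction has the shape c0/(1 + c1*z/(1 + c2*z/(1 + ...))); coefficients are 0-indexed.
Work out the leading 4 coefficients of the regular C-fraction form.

The regular C-fraction coefficients are [-135/14641, -27/110, -1073/330, 605243/177045].

Taylor coefficients (expand at 0): a_0 = -135/14641, a_1 = -729/322102, a_2 = -140211/17715610, a_3 = -981963/389743420.
c0 = a_0 = -135/14641. Peel one level at a time: if S = 1 + c*z/S' with S'(0) = 1, then c is the z-coefficient of S and S' = c*z/(S - 1).
S_1 = c0/f = 1 + (-27/110)*z + (-9657/12100)*z^2 + ...; c1 = -27/110.
S_2 = c1*z/(S_1 - 1) = 1 + (-1073/330)*z + (605243/54450)*z^2 + ...; c2 = -1073/330.
S_3 = c2*z/(S_2 - 1) = 1 + (605243/177045)*z + ...; c3 = 605243/177045.


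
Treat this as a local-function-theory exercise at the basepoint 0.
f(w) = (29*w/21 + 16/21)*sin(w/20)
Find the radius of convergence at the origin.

The radius of convergence is infinite.

The factor sin(w/20) is entire and contributes no finite singular point.
The polynomial part has no poles.
No finite singular points: the Taylor series at 0 converges everywhere.


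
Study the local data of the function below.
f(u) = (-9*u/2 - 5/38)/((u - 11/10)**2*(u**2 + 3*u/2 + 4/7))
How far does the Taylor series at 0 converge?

The radius of convergence is (2/7)*sqrt(7).

Denominator factor (u**2 + 3*u/2 + 4/7): discriminant -1/28, complex-conjugate roots (-3/4) + ((1/28)*sqrt(7))*i and (-3/4) - ((1/28)*sqrt(7))*i; poles of order 1, moduli (2/7)*sqrt(7) and (2/7)*sqrt(7).
Denominator factor (u - 11/10)^2: pole of order 2 at 11/10, modulus 11/10.
The radius of convergence is the smallest modulus among the singular points: (2/7)*sqrt(7).


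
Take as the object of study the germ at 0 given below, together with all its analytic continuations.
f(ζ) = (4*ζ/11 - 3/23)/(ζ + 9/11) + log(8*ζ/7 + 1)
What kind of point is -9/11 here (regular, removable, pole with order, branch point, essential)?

The denominator factor ζ + 9/11 vanishes at -9/11 and appears to the power 1; the numerator there equals -1191/2783, nonzero, and no other factor vanishes.
The branch terms are analytic at this point.
Hence a pole whose order is the multiplicity, 1.

The point is a pole of order 1.


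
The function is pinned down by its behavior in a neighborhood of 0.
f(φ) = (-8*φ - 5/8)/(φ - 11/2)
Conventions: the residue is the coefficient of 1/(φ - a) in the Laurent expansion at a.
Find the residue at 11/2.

The residue is -357/8.

At the order-1 pole 11/2 set g(φ) = (φ - (11/2))*f(φ) = -8*φ - 5/8.
Simple pole: residue = g(a) at a = 11/2, which is -357/8.


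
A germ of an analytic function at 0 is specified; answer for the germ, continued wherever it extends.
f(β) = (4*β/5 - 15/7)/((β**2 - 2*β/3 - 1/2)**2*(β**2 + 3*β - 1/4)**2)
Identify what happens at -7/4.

The point is a regular point.

Denominator factors: β**2 + 3*β - 1/4 = -39/16 at β = -7/4; β**2 - 2*β/3 - 1/2 = 179/48 at β = -7/4 — none vanishes.
So the germ continues analytically to -7/4.


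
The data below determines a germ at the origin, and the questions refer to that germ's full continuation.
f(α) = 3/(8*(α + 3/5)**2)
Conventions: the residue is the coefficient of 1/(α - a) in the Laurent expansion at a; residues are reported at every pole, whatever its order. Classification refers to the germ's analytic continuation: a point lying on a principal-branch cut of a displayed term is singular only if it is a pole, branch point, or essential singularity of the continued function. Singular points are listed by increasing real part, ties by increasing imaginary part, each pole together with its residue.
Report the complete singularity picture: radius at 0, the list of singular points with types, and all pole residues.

Denominator factor (α + 3/5)^2: pole of order 2 at -3/5, modulus 3/5.
The radius of convergence is the smallest modulus among the singular points: 3/5.
At the order-2 pole -3/5 set g(α) = (α - (-3/5))^2*f(α) = 3/8.
Order-2 pole: residue = g'(a); g'(-3/5) = 0, so the residue is 0.

Radius of convergence at 0: 3/5.
At -3/5: a pole of order 2; residue 0.


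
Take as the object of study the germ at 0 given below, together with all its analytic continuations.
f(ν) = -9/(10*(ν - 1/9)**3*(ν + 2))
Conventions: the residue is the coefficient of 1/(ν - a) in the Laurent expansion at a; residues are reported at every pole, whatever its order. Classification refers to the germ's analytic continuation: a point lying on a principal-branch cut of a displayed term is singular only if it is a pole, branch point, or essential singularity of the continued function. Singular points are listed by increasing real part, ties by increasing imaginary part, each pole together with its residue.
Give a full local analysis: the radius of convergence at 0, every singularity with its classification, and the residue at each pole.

Radius of convergence at 0: 1/9.
At -2: a pole of order 1; residue 6561/68590.
At 1/9: a pole of order 3; residue -6561/68590.

Denominator factor (ν + 2): pole of order 1 at -2, modulus 2.
Denominator factor (ν - 1/9)^3: pole of order 3 at 1/9, modulus 1/9.
The radius of convergence is the smallest modulus among the singular points: 1/9.
At the order-1 pole -2 set g(ν) = (ν - (-2))*f(ν) = -9/(10*(ν - 1/9)**3).
Simple pole: residue = g(a) at a = -2, which is 6561/68590.
At the order-3 pole 1/9 set g(ν) = (ν - (1/9))^3*f(ν) = -9/(10*(ν + 2)).
Order-3 pole: residue = g''(a)/2; g''(1/9) = -6561/34295, so the residue is -6561/68590.
List the singular points by increasing real part (a conjugate pair: the negative imaginary part first).


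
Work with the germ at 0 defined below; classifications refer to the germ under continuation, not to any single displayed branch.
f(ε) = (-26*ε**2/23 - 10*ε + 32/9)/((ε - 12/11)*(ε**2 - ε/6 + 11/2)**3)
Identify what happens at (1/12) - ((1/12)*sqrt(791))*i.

The denominator factor ε**2 - ε/6 + 11/2 vanishes at (1/12) - ((1/12)*sqrt(791))*i and appears to the power 3; the numerator there equals (821/92) + ((703/828)*sqrt(791))*i, nonzero, and no other factor vanishes.
Hence a pole whose order is the multiplicity, 3.

The point is a pole of order 3.


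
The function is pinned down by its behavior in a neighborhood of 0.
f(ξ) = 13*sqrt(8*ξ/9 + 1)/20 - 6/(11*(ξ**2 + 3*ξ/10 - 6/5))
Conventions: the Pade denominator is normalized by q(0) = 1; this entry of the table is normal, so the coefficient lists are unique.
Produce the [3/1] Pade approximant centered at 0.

The Pade approximant has numerator coefficients [243/220, -6523349407/4573332720, -1109620573/3429999540, -15878553377/46304993790]; denominator coefficients [1, -34420705/20787876].

Taylor coefficients needed (expand at 0): a_0 = 243/220, a_1 = 797/1980, a_2 = 24449/71280, a_3 = 577441/2566080, a_4 = 625831/1679616.
Write the denominator as Q(ξ) = 1 + q1*ξ. Requiring Q*f - P = O(ξ^5) with deg P <= 3 kills the coefficients of ξ^4..ξ^4 in Q*f:
  ξ^4: a_4 + q1*a_3 = 0, i.e. 625831/1679616 + (577441/2566080)*q1 = 0.
Solving this linear system: q1 = -34420705/20787876.
The numerator is Q*f truncated at degree 3: P0 = a_0 = 243/220; P1 = a_1 + q1*a_0 = -6523349407/4573332720; P2 = a_2 + q1*a_1 = -1109620573/3429999540; P3 = a_3 + q1*a_2 = -15878553377/46304993790.


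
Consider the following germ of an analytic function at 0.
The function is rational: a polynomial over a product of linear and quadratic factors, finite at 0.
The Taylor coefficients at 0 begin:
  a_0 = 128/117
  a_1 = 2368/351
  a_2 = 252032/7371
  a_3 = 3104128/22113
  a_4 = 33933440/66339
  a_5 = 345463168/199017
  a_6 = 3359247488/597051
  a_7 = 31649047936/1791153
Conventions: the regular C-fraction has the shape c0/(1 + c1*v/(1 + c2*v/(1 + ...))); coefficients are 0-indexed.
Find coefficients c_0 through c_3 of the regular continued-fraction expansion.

Taylor coefficients (read off): a_0 = 128/117, a_1 = 2368/351, a_2 = 252032/7371, a_3 = 3104128/22113.
c0 = a_0 = 128/117. Peel one level at a time: if S = 1 + c*v/S' with S'(0) = 1, then c is the v-coefficient of S and S' = c*v/(S - 1).
S_1 = c0/f = 1 + (-37/6)*v + (569/84)*v^2 + ...; c1 = -37/6.
S_2 = c1*v/(S_1 - 1) = 1 + (569/518)*v + (327314/67081)*v^2 + ...; c2 = 569/518.
S_3 = c2*v/(S_2 - 1) = 1 + (-654628/147371)*v + ...; c3 = -654628/147371.

The regular C-fraction coefficients are [128/117, -37/6, 569/518, -654628/147371].


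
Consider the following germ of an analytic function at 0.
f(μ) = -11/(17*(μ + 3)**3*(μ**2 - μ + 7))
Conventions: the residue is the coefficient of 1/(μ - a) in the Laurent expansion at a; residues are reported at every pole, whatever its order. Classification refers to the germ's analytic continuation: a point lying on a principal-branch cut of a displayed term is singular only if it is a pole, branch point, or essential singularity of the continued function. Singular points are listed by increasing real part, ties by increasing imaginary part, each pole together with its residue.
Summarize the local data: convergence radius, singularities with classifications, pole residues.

Radius of convergence at 0: sqrt(7).
At -3: a pole of order 3; residue -330/116603.
At (1/2) - ((3/2)*sqrt(3))*i: a pole of order 1; residue (165/116603) + ((308/1049427)*sqrt(3))*i.
At (1/2) + ((3/2)*sqrt(3))*i: a pole of order 1; residue (165/116603) - ((308/1049427)*sqrt(3))*i.

Denominator factor (μ**2 - μ + 7): discriminant -27, complex-conjugate roots (1/2) + ((3/2)*sqrt(3))*i and (1/2) - ((3/2)*sqrt(3))*i; poles of order 1, moduli sqrt(7) and sqrt(7).
Denominator factor (μ + 3)^3: pole of order 3 at -3, modulus 3.
The radius of convergence is the smallest modulus among the singular points: sqrt(7).
At the order-3 pole -3 set g(μ) = (μ - (-3))^3*f(μ) = -11/(17*(μ**2 - μ + 7)).
Order-3 pole: residue = g''(a)/2; g''(-3) = -660/116603, so the residue is -330/116603.
The factor μ**2 - μ + 7 splits as (μ - a)(μ - a') with a = (1/2) - ((3/2)*sqrt(3))*i, a' = (1/2) + ((3/2)*sqrt(3))*i. At the order-1 pole a set g(μ) = (μ - a)*f(μ) = [-11/(17*(μ + 3)**3)] / (μ - a').
Simple pole: residue = g(a) at a = (1/2) - ((3/2)*sqrt(3))*i, which is (165/116603) + ((308/1049427)*sqrt(3))*i.
The factor μ**2 - μ + 7 splits as (μ - a)(μ - a') with a = (1/2) + ((3/2)*sqrt(3))*i, a' = (1/2) - ((3/2)*sqrt(3))*i. At the order-1 pole a set g(μ) = (μ - a)*f(μ) = [-11/(17*(μ + 3)**3)] / (μ - a').
Simple pole: residue = g(a) at a = (1/2) + ((3/2)*sqrt(3))*i, which is (165/116603) - ((308/1049427)*sqrt(3))*i.
List the singular points by increasing real part (a conjugate pair: the negative imaginary part first).


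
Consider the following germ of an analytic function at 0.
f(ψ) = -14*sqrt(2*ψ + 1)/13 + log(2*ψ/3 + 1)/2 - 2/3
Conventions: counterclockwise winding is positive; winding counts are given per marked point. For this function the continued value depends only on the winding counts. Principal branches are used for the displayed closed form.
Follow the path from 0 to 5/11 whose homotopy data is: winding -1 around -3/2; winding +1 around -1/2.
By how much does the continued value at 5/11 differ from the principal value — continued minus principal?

Continued minus principal equals ((28/143)*sqrt(231)) - (pi)*i.

The rational part is single-valued and drops out of the difference; each branch term changes only by its own monodromy.
(-14/13)*sqrt(1 - ψ/(-1/2)): winding +1 is odd, the square root flips sign, contributing -2*(-14/13)*sqrt(1 - (5/11)/(-1/2)) = -2*(-14/13)*sqrt(21/11) = (28/143)*sqrt(231).
(1/2)*log(1 - ψ/(-3/2)): each positive loop around -3/2 adds 2*pi*i to the log, so winding -1 contributes (1/2)*(-1)*2*pi*i = -pi*i.
Summing the contributions at ψ = 5/11 gives ((28/143)*sqrt(231)) - (pi)*i.


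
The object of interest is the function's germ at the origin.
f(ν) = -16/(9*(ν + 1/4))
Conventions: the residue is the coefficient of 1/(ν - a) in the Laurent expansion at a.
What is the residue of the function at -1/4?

The residue is -16/9.

At the order-1 pole -1/4 set g(ν) = (ν - (-1/4))*f(ν) = -16/9.
Simple pole: residue = g(a) at a = -1/4, which is -16/9.
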